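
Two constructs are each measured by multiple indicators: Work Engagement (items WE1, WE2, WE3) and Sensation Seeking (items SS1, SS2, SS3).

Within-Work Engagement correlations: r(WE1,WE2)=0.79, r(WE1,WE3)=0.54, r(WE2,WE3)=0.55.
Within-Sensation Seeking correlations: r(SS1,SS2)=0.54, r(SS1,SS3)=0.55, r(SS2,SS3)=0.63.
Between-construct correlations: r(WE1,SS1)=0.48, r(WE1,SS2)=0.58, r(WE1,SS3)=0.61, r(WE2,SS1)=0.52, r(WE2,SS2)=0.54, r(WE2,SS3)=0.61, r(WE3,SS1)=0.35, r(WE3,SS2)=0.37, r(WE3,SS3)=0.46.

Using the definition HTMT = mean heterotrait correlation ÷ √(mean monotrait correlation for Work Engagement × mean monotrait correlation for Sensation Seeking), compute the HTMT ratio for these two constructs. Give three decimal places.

Mean heterotrait r = 4.52/9 = 0.5022.
Mean within-WE = 1.88/3 = 0.6267; mean within-SS = 1.72/3 = 0.5733.
Geometric mean = √(0.6267 × 0.5733) = 0.5994.
HTMT = 0.5022 / 0.5994 = 0.838.

0.838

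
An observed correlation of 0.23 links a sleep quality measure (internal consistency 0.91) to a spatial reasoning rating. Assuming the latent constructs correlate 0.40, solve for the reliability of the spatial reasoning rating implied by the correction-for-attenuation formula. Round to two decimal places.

0.36

r_true = r_obs / √(r_xx · r_yy) ⇒ 0.40 = 0.23 / √(0.91 · r_yy).
√(0.91 · r_yy) = 0.23 / 0.40 = 0.5750; 0.91 · r_yy = 0.3306; r_yy = 0.3306 / 0.91 ≈ 0.36.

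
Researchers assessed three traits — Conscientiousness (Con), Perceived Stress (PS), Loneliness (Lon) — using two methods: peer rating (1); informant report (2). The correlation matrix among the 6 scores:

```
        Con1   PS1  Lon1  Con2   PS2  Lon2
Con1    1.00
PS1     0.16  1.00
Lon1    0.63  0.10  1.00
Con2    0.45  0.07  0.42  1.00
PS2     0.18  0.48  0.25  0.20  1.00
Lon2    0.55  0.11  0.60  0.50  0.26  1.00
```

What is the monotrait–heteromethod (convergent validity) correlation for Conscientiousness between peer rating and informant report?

0.45

Same trait (Con), different methods: r(Con1, Con2) = 0.45.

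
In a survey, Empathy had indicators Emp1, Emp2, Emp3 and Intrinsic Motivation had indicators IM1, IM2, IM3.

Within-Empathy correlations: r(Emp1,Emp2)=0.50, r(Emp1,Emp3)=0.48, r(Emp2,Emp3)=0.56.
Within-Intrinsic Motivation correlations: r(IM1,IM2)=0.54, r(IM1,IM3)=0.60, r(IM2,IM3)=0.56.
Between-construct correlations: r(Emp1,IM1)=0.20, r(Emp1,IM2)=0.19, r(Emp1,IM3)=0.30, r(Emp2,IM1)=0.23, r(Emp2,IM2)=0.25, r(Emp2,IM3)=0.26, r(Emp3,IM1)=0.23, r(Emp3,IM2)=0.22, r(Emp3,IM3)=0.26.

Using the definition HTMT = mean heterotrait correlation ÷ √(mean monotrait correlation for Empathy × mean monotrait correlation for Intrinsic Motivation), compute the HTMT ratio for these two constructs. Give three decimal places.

Between-construct mean = 2.14/9 = 0.2378.
Mean within-Emp = 1.54/3 = 0.5133; mean within-IM = 1.70/3 = 0.5667.
Geometric mean = √(0.5133 × 0.5667) = 0.5393.
HTMT = 0.2378 / 0.5393 = 0.441.

0.441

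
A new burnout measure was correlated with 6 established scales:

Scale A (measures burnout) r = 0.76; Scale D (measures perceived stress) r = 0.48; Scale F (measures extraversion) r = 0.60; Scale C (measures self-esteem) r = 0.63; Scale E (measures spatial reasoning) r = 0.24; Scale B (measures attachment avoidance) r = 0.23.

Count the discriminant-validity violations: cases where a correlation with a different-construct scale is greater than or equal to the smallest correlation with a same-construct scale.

0

Convergent (same construct = burnout): Scale A.
Smallest convergent = 0.76. Discriminant values: 0.48, 0.60, 0.63, 0.24, 0.23; count ≥ 0.76 → 0.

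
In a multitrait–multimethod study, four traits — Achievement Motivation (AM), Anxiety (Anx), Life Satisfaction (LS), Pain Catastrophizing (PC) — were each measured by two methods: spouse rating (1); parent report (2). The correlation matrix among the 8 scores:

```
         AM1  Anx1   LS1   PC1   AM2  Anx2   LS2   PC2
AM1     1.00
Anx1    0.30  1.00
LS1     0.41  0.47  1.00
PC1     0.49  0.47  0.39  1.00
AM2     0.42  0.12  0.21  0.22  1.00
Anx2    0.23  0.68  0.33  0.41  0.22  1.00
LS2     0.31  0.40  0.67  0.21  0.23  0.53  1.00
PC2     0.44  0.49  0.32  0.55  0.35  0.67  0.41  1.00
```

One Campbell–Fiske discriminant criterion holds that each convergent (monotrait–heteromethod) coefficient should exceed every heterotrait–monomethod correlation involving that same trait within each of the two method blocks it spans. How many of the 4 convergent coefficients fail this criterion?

Each convergent coefficient versus the relevant comparison correlations:
AM (methods 1·2): 0.42 vs {0.30, 0.22, 0.41, 0.23, 0.49, 0.35} → fail.
Anx (methods 1·2): 0.68 vs {0.30, 0.22, 0.47, 0.53, 0.47, 0.67} → pass.
LS (methods 1·2): 0.67 vs {0.41, 0.23, 0.47, 0.53, 0.39, 0.41} → pass.
PC (methods 1·2): 0.55 vs {0.49, 0.35, 0.47, 0.67, 0.39, 0.41} → fail.
2 of 4 fail.

2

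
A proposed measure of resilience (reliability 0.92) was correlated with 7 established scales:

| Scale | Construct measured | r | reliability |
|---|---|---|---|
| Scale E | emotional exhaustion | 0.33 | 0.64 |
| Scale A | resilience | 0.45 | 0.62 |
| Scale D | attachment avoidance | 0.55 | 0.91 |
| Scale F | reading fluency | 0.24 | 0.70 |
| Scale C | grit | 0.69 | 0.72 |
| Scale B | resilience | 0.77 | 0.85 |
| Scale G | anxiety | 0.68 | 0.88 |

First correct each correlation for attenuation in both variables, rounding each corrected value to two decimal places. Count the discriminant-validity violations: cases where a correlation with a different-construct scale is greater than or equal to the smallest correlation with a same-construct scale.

3

Disattenuated r (r / √(r_scale · r_new)):
  Scale E (disc): 0.33 / √(0.64·0.92) = 0.43
  Scale A (conv): 0.45 / √(0.62·0.92) = 0.60
  Scale D (disc): 0.55 / √(0.91·0.92) = 0.60
  Scale F (disc): 0.24 / √(0.70·0.92) = 0.30
  Scale C (disc): 0.69 / √(0.72·0.92) = 0.85
  Scale B (conv): 0.77 / √(0.85·0.92) = 0.87
  Scale G (disc): 0.68 / √(0.88·0.92) = 0.76
Smallest convergent = 0.60. Discriminant values: 0.43, 0.60, 0.30, 0.85, 0.76; count ≥ 0.60 → 3.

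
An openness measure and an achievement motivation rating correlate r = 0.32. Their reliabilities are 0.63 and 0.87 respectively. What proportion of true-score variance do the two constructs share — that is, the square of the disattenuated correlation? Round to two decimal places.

0.19

Disattenuated r = 0.32 / √(0.63 × 0.87) = 0.32 / 0.7403 = 0.4323.
Shared true-score variance = 0.4323² = 0.1869 ≈ 0.19.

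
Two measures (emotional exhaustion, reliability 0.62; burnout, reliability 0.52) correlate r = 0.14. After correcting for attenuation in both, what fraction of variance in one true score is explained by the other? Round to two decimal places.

0.06

Disattenuated r = 0.14 / √(0.62 × 0.52) = 0.14 / 0.5678 = 0.2466.
Shared true-score variance = 0.2466² = 0.0608 ≈ 0.06.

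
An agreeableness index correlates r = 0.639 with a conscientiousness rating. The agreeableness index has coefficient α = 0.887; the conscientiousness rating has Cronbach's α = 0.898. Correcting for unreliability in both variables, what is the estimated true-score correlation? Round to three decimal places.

r_true = r_obs / √(r_xx · r_yy) = 0.639 / √(0.887 × 0.898) = 0.639 / √0.796526 = 0.639 / 0.8925 ≈ 0.716.

0.716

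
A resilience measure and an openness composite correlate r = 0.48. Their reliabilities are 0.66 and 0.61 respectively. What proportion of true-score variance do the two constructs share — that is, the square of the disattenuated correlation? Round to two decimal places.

Disattenuated r = 0.48 / √(0.66 × 0.61) = 0.48 / 0.6345 = 0.7565.
Shared true-score variance = 0.7565² = 0.5723 ≈ 0.57.

0.57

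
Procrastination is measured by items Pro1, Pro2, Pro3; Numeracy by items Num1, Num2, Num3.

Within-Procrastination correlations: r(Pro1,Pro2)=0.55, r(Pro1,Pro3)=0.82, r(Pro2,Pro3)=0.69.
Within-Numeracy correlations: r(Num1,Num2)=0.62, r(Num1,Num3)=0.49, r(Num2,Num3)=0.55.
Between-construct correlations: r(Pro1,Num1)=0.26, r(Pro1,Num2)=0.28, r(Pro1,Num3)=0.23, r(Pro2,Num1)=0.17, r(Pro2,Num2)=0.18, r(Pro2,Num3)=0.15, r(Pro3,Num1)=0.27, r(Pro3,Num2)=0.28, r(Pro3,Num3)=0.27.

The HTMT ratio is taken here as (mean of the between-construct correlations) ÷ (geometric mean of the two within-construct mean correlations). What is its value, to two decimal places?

0.38

Between-construct mean = 2.09/9 = 0.2322.
Mean within-Pro = 2.06/3 = 0.6867; mean within-Num = 1.66/3 = 0.5533.
Geometric mean = √(0.6867 × 0.5533) = 0.6164.
HTMT = 0.2322 / 0.6164 = 0.38.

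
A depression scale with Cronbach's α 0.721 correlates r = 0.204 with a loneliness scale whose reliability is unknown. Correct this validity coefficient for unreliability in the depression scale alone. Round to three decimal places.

0.240

Single correction: r_c = r_obs / √r_xx = 0.204 / √0.721 = 0.204 / 0.8491 ≈ 0.240.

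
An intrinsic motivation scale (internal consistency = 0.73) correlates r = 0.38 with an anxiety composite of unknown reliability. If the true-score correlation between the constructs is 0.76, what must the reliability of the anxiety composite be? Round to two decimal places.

0.34

r_true = r_obs / √(r_xx · r_yy) ⇒ 0.76 = 0.38 / √(0.73 · r_yy).
√(0.73 · r_yy) = 0.38 / 0.76 = 0.5000; 0.73 · r_yy = 0.2500; r_yy = 0.2500 / 0.73 ≈ 0.34.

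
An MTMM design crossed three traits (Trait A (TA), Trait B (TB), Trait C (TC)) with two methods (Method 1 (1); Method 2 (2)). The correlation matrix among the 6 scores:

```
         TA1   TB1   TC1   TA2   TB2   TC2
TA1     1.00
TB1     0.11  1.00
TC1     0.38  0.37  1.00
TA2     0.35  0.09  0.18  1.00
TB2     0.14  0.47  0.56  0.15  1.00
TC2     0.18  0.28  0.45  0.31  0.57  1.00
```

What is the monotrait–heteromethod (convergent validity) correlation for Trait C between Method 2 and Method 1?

Same trait (TC), different methods: r(TC2, TC1) = 0.45.

0.45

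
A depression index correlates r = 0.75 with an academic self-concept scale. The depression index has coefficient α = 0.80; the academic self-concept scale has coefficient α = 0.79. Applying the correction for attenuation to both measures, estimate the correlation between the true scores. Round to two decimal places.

0.94

r_true = r_obs / √(r_xx · r_yy) = 0.75 / √(0.80 × 0.79) = 0.75 / √0.6320 = 0.75 / 0.7950 ≈ 0.94.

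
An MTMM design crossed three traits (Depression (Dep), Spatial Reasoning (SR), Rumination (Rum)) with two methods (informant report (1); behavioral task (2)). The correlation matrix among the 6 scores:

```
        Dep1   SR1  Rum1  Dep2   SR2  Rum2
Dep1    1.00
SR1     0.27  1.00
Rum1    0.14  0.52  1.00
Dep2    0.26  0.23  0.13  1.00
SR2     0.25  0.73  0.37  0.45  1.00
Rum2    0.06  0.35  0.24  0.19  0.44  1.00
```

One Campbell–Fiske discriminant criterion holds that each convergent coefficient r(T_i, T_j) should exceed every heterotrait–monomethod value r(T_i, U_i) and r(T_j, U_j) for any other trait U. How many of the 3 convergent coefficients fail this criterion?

2

Checking each validity diagonal entry against its comparison values:
Dep (methods 1·2): 0.26 vs {0.27, 0.45, 0.14, 0.19} → fail.
SR (methods 1·2): 0.73 vs {0.27, 0.45, 0.52, 0.44} → pass.
Rum (methods 1·2): 0.24 vs {0.14, 0.19, 0.52, 0.44} → fail.
2 of 3 fail.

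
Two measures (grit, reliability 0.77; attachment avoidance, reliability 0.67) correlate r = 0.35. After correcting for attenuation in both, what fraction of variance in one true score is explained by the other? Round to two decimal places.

0.24

Disattenuated r = 0.35 / √(0.77 × 0.67) = 0.35 / 0.7183 = 0.4873.
Shared true-score variance = 0.4873² = 0.2375 ≈ 0.24.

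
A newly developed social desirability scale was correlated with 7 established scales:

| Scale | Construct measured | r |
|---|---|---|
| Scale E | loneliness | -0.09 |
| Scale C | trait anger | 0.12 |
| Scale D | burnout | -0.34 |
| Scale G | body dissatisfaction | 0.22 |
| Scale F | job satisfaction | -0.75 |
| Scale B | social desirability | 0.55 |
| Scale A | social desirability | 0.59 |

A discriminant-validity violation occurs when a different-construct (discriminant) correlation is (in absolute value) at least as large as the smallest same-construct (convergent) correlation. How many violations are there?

Convergent (same construct = social desirability): Scale B, Scale A.
Smallest convergent = 0.55. Discriminant |r|: 0.09, 0.12, 0.34, 0.22, 0.75; count ≥ 0.55 → 1.

1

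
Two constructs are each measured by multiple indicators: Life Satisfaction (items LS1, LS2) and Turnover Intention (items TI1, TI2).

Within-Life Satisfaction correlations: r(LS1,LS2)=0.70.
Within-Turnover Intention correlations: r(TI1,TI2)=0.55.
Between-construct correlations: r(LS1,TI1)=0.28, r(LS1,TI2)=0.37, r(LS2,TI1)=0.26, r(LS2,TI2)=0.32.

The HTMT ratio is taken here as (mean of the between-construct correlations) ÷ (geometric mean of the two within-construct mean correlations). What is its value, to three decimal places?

0.496

Between-construct mean = 1.23/4 = 0.3075.
Mean within-LS = 0.70/1 = 0.7000; mean within-TI = 0.55/1 = 0.5500.
Geometric mean = √(0.7000 × 0.5500) = 0.6205.
HTMT = 0.3075 / 0.6205 = 0.496.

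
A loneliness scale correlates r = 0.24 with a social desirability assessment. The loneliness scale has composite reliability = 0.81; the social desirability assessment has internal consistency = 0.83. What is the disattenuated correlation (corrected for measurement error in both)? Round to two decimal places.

0.29

r_true = r_obs / √(r_xx · r_yy) = 0.24 / √(0.81 × 0.83) = 0.24 / √0.6723 = 0.24 / 0.8199 ≈ 0.29.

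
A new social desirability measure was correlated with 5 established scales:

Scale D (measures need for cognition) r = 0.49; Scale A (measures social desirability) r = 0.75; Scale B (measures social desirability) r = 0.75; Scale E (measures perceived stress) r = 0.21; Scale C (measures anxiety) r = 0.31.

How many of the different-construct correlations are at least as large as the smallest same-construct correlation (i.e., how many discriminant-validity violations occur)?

0

Convergent (same construct = social desirability): Scale A, Scale B.
Smallest convergent = 0.75. Discriminant values: 0.49, 0.21, 0.31; count ≥ 0.75 → 0.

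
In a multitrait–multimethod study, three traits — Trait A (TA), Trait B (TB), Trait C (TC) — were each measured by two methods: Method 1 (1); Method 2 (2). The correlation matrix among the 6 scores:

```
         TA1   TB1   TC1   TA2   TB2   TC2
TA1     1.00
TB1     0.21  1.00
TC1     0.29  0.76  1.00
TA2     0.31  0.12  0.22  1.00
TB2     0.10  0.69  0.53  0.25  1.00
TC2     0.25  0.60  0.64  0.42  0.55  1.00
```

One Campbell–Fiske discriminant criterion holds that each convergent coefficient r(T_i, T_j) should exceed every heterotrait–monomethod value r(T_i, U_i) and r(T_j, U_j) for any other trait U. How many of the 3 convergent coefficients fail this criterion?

Each convergent coefficient versus the relevant comparison correlations:
TA (methods 1·2): 0.31 vs {0.21, 0.25, 0.29, 0.42} → fail.
TB (methods 1·2): 0.69 vs {0.21, 0.25, 0.76, 0.55} → fail.
TC (methods 1·2): 0.64 vs {0.29, 0.42, 0.76, 0.55} → fail.
3 of 3 fail.

3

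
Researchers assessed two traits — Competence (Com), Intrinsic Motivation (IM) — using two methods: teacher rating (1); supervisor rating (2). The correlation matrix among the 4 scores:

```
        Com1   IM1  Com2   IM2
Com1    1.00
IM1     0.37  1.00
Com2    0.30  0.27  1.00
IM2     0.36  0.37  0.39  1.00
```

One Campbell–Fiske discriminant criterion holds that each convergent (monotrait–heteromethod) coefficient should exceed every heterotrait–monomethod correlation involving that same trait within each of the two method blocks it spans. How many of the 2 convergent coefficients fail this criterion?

Convergent coefficients and their comparison sets:
Com (methods 1·2): 0.30 vs {0.37, 0.39} → fail.
IM (methods 1·2): 0.37 vs {0.37, 0.39} → fail.
2 of 2 fail.

2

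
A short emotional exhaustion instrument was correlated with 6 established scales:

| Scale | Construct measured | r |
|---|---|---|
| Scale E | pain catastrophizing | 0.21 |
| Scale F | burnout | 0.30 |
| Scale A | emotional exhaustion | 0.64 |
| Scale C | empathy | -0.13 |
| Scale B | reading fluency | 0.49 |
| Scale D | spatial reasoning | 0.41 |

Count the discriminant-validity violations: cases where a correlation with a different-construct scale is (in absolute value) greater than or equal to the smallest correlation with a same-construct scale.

Convergent (same construct = emotional exhaustion): Scale A.
Smallest convergent = 0.64. Discriminant |r|: 0.21, 0.30, 0.13, 0.49, 0.41; count ≥ 0.64 → 0.

0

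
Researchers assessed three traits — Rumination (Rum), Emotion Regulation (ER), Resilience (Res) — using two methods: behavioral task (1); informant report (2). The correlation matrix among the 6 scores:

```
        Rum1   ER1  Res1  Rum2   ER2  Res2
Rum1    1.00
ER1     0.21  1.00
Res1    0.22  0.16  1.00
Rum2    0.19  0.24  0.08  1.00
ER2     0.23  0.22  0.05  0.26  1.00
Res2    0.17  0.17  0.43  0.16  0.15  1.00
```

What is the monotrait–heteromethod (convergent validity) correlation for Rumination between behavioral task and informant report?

Same trait (Rum), different methods: r(Rum1, Rum2) = 0.19.

0.19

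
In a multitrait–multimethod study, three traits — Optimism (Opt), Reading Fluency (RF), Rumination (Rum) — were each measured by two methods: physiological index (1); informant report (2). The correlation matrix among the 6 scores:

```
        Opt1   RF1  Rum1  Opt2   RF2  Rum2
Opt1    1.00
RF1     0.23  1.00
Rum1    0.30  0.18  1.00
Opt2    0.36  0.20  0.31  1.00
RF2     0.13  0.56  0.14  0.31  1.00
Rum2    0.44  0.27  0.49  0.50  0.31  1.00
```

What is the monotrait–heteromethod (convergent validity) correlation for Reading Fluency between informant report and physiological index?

Same trait (RF), different methods: r(RF2, RF1) = 0.56.

0.56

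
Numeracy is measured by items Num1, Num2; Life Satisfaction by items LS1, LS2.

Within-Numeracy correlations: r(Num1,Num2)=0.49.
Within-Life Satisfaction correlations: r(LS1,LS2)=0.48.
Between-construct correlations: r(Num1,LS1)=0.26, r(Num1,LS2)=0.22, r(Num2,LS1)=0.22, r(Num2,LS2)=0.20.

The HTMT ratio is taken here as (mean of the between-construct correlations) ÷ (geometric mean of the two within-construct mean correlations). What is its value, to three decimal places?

0.464

Mean between = 0.90/4 = 0.2250.
Mean within-Num = 0.49/1 = 0.4900; mean within-LS = 0.48/1 = 0.4800.
Geometric mean = √(0.4900 × 0.4800) = 0.4850.
HTMT = 0.2250 / 0.4850 = 0.464.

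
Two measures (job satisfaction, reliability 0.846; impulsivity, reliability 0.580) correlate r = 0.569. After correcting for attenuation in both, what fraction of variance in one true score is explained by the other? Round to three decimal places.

Disattenuated r = 0.569 / √(0.846 × 0.580) = 0.569 / 0.7005 = 0.8123.
Shared true-score variance = 0.8123² = 0.6598 ≈ 0.660.

0.660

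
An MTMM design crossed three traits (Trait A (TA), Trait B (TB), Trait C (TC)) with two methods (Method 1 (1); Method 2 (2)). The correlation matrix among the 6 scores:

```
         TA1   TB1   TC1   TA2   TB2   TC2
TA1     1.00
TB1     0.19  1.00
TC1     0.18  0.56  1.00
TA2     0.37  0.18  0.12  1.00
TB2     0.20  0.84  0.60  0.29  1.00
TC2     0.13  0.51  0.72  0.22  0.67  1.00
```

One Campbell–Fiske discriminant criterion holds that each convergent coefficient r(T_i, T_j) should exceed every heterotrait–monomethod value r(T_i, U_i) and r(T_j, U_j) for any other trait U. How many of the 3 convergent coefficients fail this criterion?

Convergent coefficients and their comparison sets:
TA (methods 1·2): 0.37 vs {0.19, 0.29, 0.18, 0.22} → pass.
TB (methods 1·2): 0.84 vs {0.19, 0.29, 0.56, 0.67} → pass.
TC (methods 1·2): 0.72 vs {0.18, 0.22, 0.56, 0.67} → pass.
0 of 3 fail.

0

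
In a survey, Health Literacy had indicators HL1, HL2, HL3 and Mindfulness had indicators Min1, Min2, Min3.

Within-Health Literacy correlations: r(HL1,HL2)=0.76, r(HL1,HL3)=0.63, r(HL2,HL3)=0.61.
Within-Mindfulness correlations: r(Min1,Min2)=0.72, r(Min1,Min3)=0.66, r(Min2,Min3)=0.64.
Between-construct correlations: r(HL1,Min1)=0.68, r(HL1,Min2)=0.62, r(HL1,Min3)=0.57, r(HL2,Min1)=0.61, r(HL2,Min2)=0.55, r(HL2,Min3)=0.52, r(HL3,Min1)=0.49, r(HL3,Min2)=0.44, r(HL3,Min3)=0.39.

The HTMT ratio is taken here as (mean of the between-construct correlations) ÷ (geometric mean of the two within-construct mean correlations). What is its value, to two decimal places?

0.81

Mean heterotrait r = 4.87/9 = 0.5411.
Mean within-HL = 2.00/3 = 0.6667; mean within-Min = 2.02/3 = 0.6733.
Geometric mean = √(0.6667 × 0.6733) = 0.6700.
HTMT = 0.5411 / 0.6700 = 0.81.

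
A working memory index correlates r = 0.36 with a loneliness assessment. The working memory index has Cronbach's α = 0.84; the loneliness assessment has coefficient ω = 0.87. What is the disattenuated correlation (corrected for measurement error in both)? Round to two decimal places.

r_true = r_obs / √(r_xx · r_yy) = 0.36 / √(0.84 × 0.87) = 0.36 / √0.7308 = 0.36 / 0.8549 ≈ 0.42.

0.42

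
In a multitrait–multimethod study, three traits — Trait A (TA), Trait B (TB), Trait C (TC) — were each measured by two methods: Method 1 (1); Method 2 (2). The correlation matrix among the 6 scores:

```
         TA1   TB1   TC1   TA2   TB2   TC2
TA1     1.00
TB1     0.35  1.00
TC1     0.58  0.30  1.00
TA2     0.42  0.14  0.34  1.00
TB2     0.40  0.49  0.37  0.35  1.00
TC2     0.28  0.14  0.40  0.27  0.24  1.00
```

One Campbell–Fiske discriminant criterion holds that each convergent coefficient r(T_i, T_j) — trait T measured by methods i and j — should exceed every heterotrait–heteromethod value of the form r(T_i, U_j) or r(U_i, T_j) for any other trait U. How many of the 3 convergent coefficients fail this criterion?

Convergent coefficients and their comparison sets:
TA (methods 1·2): 0.42 vs {0.40, 0.14, 0.28, 0.34} → pass.
TB (methods 1·2): 0.49 vs {0.14, 0.40, 0.14, 0.37} → pass.
TC (methods 1·2): 0.40 vs {0.34, 0.28, 0.37, 0.14} → pass.
0 of 3 fail.

0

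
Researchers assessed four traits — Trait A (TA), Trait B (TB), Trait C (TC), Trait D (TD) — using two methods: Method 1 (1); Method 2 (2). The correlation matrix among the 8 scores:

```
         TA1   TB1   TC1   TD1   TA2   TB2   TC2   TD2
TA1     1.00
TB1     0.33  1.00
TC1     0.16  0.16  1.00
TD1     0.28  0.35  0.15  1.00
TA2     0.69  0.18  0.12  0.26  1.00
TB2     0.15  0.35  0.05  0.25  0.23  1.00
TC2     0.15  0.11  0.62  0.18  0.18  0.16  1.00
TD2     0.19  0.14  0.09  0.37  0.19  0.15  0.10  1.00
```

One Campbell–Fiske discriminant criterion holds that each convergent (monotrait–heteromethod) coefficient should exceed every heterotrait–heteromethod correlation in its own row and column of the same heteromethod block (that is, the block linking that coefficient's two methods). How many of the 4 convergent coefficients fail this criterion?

Each convergent coefficient versus the relevant comparison correlations:
TA (methods 1·2): 0.69 vs {0.15, 0.18, 0.15, 0.12, 0.19, 0.26} → pass.
TB (methods 1·2): 0.35 vs {0.18, 0.15, 0.11, 0.05, 0.14, 0.25} → pass.
TC (methods 1·2): 0.62 vs {0.12, 0.15, 0.05, 0.11, 0.09, 0.18} → pass.
TD (methods 1·2): 0.37 vs {0.26, 0.19, 0.25, 0.14, 0.18, 0.09} → pass.
0 of 4 fail.

0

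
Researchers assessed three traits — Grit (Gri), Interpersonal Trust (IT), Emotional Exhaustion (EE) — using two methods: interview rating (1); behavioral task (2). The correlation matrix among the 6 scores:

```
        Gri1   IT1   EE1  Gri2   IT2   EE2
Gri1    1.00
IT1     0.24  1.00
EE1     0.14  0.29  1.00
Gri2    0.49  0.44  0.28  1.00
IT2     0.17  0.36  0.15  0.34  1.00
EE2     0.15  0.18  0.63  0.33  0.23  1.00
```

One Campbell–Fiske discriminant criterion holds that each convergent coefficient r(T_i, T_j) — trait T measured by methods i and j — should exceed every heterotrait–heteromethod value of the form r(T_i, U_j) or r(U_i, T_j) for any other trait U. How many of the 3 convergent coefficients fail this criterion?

Each convergent coefficient versus the relevant comparison correlations:
Gri (methods 1·2): 0.49 vs {0.17, 0.44, 0.15, 0.28} → pass.
IT (methods 1·2): 0.36 vs {0.44, 0.17, 0.18, 0.15} → fail.
EE (methods 1·2): 0.63 vs {0.28, 0.15, 0.15, 0.18} → pass.
1 of 3 fail.

1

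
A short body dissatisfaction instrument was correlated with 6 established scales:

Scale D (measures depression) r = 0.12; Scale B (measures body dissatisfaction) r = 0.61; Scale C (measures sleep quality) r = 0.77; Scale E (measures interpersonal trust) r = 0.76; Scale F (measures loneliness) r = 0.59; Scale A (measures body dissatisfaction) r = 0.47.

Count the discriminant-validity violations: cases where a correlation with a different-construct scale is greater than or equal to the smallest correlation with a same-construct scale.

Convergent (same construct = body dissatisfaction): Scale B, Scale A.
Smallest convergent = 0.47. Discriminant values: 0.12, 0.77, 0.76, 0.59; count ≥ 0.47 → 3.

3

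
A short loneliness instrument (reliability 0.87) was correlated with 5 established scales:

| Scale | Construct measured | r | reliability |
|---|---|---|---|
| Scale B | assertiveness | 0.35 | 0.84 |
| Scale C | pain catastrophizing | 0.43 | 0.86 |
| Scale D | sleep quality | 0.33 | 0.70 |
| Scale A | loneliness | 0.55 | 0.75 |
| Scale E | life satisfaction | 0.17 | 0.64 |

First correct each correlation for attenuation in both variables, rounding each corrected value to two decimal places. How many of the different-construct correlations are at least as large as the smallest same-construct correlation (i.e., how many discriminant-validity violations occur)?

Disattenuated r (r / √(r_scale · r_new)):
  Scale B (disc): 0.35 / √(0.84·0.87) = 0.41
  Scale C (disc): 0.43 / √(0.86·0.87) = 0.50
  Scale D (disc): 0.33 / √(0.70·0.87) = 0.42
  Scale A (conv): 0.55 / √(0.75·0.87) = 0.68
  Scale E (disc): 0.17 / √(0.64·0.87) = 0.23
Smallest convergent = 0.68. Discriminant values: 0.41, 0.50, 0.42, 0.23; count ≥ 0.68 → 0.

0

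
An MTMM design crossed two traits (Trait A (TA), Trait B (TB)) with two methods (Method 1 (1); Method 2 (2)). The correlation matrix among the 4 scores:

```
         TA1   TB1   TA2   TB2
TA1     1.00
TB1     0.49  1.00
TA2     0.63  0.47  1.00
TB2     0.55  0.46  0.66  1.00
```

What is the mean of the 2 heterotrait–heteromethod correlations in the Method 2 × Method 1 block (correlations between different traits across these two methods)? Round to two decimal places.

0.51

HTHM values (method 2 × method 1): 0.47, 0.55; mean = 1.02/2 = 0.51.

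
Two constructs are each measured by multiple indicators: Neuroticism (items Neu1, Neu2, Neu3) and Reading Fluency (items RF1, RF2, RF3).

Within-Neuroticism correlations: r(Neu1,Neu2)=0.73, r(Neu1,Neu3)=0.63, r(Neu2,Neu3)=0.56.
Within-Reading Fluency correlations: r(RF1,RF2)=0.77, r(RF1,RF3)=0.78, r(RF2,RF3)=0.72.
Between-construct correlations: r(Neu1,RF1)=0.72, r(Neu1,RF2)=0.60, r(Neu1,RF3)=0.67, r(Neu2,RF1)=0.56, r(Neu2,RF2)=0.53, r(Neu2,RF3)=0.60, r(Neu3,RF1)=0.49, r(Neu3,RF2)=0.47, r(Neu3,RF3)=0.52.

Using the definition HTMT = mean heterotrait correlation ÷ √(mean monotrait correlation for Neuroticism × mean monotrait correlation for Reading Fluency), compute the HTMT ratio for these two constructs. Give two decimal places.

0.82

Between-construct mean = 5.16/9 = 0.5733.
Mean within-Neu = 1.92/3 = 0.6400; mean within-RF = 2.27/3 = 0.7567.
Geometric mean = √(0.6400 × 0.7567) = 0.6959.
HTMT = 0.5733 / 0.6959 = 0.82.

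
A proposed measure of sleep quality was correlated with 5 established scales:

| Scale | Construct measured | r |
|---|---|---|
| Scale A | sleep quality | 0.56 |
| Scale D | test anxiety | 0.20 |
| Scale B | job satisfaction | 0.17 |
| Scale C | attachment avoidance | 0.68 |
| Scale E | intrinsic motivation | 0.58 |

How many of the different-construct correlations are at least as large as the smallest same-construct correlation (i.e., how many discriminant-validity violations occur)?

Convergent (same construct = sleep quality): Scale A.
Smallest convergent = 0.56. Discriminant values: 0.20, 0.17, 0.68, 0.58; count ≥ 0.56 → 2.

2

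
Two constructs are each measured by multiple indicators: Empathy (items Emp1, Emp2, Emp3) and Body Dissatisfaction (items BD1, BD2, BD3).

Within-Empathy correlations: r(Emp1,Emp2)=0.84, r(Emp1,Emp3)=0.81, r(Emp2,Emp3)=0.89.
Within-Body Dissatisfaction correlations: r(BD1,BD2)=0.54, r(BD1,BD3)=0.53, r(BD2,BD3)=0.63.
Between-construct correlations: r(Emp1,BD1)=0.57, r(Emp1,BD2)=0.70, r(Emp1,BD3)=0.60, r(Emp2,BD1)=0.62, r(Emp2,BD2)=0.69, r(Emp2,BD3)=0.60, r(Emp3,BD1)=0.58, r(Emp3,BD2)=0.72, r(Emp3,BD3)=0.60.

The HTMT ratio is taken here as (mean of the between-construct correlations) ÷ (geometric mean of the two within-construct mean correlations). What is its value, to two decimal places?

0.91

Between-construct mean = 5.68/9 = 0.6311.
Mean within-Emp = 2.54/3 = 0.8467; mean within-BD = 1.70/3 = 0.5667.
Geometric mean = √(0.8467 × 0.5667) = 0.6927.
HTMT = 0.6311 / 0.6927 = 0.91.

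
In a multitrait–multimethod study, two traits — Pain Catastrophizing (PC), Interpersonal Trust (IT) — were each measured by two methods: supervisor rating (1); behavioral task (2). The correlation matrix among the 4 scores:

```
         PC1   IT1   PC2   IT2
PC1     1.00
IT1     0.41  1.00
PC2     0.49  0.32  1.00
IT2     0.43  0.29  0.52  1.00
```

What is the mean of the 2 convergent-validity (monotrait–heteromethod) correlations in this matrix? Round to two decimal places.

0.39

Convergent values: 0.49, 0.29; mean = 0.78/2 = 0.39.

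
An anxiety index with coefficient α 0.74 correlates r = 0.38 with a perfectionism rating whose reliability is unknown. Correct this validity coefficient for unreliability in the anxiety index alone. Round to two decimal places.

Single correction: r_c = r_obs / √r_xx = 0.38 / √0.74 = 0.38 / 0.8602 ≈ 0.44.

0.44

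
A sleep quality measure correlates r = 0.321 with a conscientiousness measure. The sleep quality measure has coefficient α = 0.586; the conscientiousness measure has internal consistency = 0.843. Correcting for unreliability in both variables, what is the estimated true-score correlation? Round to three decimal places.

0.457

r_true = r_obs / √(r_xx · r_yy) = 0.321 / √(0.586 × 0.843) = 0.321 / √0.493998 = 0.321 / 0.7028 ≈ 0.457.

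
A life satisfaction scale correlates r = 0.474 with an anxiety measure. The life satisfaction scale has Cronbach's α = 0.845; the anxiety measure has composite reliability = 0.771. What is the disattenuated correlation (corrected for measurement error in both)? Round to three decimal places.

0.587

r_true = r_obs / √(r_xx · r_yy) = 0.474 / √(0.845 × 0.771) = 0.474 / √0.651495 = 0.474 / 0.8072 ≈ 0.587.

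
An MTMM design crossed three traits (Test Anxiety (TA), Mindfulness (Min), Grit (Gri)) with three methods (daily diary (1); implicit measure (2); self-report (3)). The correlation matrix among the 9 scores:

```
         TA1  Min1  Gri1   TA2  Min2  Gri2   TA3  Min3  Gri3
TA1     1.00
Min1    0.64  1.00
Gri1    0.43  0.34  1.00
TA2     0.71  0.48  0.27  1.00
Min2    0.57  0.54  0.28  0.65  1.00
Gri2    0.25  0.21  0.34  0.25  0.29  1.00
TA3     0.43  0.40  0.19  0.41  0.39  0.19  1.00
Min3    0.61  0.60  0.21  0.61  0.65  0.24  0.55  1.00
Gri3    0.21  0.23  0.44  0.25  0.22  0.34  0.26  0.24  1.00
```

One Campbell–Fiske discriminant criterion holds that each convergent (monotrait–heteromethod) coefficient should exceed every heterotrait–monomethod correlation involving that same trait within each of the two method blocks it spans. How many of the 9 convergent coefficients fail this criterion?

6

Convergent coefficients and their comparison sets:
TA (methods 1·2): 0.71 vs {0.64, 0.65, 0.43, 0.25} → pass.
TA (methods 1·3): 0.43 vs {0.64, 0.55, 0.43, 0.26} → fail.
TA (methods 2·3): 0.41 vs {0.65, 0.55, 0.25, 0.26} → fail.
Min (methods 1·2): 0.54 vs {0.64, 0.65, 0.34, 0.29} → fail.
Min (methods 1·3): 0.60 vs {0.64, 0.55, 0.34, 0.24} → fail.
Min (methods 2·3): 0.65 vs {0.65, 0.55, 0.29, 0.24} → fail.
Gri (methods 1·2): 0.34 vs {0.43, 0.25, 0.34, 0.29} → fail.
Gri (methods 1·3): 0.44 vs {0.43, 0.26, 0.34, 0.24} → pass.
Gri (methods 2·3): 0.34 vs {0.25, 0.26, 0.29, 0.24} → pass.
6 of 9 fail.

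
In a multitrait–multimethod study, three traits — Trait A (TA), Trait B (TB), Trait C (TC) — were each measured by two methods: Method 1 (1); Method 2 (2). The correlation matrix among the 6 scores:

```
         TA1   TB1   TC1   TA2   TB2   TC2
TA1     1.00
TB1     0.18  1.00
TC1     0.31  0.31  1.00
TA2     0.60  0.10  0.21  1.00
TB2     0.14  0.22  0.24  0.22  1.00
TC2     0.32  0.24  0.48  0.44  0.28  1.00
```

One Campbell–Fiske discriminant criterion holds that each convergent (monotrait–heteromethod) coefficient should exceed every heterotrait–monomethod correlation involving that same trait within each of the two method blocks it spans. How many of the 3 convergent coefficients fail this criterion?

Each convergent coefficient versus the relevant comparison correlations:
TA (methods 1·2): 0.60 vs {0.18, 0.22, 0.31, 0.44} → pass.
TB (methods 1·2): 0.22 vs {0.18, 0.22, 0.31, 0.28} → fail.
TC (methods 1·2): 0.48 vs {0.31, 0.44, 0.31, 0.28} → pass.
1 of 3 fail.

1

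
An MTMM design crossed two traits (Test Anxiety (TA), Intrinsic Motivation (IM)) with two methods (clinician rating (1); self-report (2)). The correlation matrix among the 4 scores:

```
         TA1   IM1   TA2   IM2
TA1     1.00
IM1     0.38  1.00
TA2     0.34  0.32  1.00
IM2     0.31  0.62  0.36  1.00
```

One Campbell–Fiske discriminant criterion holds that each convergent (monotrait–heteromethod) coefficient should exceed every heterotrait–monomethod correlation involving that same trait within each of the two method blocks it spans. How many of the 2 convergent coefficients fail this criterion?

Convergent coefficients and their comparison sets:
TA (methods 1·2): 0.34 vs {0.38, 0.36} → fail.
IM (methods 1·2): 0.62 vs {0.38, 0.36} → pass.
1 of 2 fail.

1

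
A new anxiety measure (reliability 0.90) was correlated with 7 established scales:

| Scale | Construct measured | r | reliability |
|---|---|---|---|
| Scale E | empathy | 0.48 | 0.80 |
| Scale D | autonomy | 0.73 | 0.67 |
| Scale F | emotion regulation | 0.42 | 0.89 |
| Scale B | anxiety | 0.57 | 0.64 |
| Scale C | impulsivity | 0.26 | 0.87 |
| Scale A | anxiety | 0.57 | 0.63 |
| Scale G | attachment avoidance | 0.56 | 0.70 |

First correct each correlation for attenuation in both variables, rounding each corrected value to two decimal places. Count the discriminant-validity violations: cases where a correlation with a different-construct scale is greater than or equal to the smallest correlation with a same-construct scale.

Disattenuated r (r / √(r_scale · r_new)):
  Scale E (disc): 0.48 / √(0.80·0.90) = 0.57
  Scale D (disc): 0.73 / √(0.67·0.90) = 0.94
  Scale F (disc): 0.42 / √(0.89·0.90) = 0.47
  Scale B (conv): 0.57 / √(0.64·0.90) = 0.75
  Scale C (disc): 0.26 / √(0.87·0.90) = 0.29
  Scale A (conv): 0.57 / √(0.63·0.90) = 0.76
  Scale G (disc): 0.56 / √(0.70·0.90) = 0.71
Smallest convergent = 0.75. Discriminant values: 0.57, 0.94, 0.47, 0.29, 0.71; count ≥ 0.75 → 1.

1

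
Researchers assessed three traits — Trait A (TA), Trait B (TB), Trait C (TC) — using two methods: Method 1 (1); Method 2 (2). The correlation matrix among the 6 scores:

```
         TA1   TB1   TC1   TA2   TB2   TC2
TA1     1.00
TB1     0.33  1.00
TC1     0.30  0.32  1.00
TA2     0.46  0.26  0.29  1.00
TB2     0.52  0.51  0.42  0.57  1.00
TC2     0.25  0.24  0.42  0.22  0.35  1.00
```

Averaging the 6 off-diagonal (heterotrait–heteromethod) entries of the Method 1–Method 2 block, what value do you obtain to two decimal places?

0.33

HTHM values (method 1 × method 2): 0.52, 0.25, 0.26, 0.24, 0.29, 0.42; mean = 1.98/6 = 0.33.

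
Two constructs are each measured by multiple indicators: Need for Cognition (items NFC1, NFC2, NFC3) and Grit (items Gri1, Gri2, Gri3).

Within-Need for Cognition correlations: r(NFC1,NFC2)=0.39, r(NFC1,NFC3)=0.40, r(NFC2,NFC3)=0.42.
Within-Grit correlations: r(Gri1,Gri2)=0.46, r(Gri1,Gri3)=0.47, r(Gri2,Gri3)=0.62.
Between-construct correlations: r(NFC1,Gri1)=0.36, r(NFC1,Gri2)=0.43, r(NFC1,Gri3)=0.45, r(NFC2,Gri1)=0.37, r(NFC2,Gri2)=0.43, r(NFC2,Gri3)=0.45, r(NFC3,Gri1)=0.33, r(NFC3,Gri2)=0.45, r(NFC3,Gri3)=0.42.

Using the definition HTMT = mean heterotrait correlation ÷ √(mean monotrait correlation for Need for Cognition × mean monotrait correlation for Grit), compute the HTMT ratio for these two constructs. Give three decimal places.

Between-construct mean = 3.69/9 = 0.4100.
Mean within-NFC = 1.21/3 = 0.4033; mean within-Gri = 1.55/3 = 0.5167.
Geometric mean = √(0.4033 × 0.5167) = 0.4565.
HTMT = 0.4100 / 0.4565 = 0.898.

0.898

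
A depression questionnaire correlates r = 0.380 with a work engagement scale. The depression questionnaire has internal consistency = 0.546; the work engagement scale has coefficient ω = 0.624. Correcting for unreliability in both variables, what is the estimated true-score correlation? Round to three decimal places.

0.651

r_true = r_obs / √(r_xx · r_yy) = 0.380 / √(0.546 × 0.624) = 0.380 / √0.340704 = 0.380 / 0.5837 ≈ 0.651.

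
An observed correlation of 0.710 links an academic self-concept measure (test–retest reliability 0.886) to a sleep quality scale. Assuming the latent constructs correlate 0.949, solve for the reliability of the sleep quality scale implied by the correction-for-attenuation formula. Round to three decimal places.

r_true = r_obs / √(r_xx · r_yy) ⇒ 0.949 = 0.710 / √(0.886 · r_yy).
√(0.886 · r_yy) = 0.710 / 0.949 = 0.7482; 0.886 · r_yy = 0.5598; r_yy = 0.5598 / 0.886 ≈ 0.632.

0.632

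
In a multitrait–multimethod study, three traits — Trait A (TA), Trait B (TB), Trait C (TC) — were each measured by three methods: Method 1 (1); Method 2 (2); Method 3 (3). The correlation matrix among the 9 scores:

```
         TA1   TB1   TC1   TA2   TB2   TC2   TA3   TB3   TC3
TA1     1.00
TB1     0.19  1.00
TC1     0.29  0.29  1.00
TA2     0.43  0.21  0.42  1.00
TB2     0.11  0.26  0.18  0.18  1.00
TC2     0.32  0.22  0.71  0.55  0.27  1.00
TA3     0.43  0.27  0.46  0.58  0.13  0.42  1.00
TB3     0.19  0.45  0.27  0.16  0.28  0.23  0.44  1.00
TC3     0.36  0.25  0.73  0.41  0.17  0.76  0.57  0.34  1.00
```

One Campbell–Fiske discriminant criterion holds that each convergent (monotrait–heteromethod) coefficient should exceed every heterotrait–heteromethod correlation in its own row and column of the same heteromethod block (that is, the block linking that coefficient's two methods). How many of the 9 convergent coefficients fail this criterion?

1

Each convergent coefficient versus the relevant comparison correlations:
TA (methods 1·2): 0.43 vs {0.11, 0.21, 0.32, 0.42} → pass.
TA (methods 1·3): 0.43 vs {0.19, 0.27, 0.36, 0.46} → fail.
TA (methods 2·3): 0.58 vs {0.16, 0.13, 0.41, 0.42} → pass.
TB (methods 1·2): 0.26 vs {0.21, 0.11, 0.22, 0.18} → pass.
TB (methods 1·3): 0.45 vs {0.27, 0.19, 0.25, 0.27} → pass.
TB (methods 2·3): 0.28 vs {0.13, 0.16, 0.17, 0.23} → pass.
TC (methods 1·2): 0.71 vs {0.42, 0.32, 0.18, 0.22} → pass.
TC (methods 1·3): 0.73 vs {0.46, 0.36, 0.27, 0.25} → pass.
TC (methods 2·3): 0.76 vs {0.42, 0.41, 0.23, 0.17} → pass.
1 of 9 fail.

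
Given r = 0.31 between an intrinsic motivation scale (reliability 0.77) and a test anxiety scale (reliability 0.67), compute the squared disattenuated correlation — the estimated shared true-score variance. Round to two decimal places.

Disattenuated r = 0.31 / √(0.77 × 0.67) = 0.31 / 0.7183 = 0.4316.
Shared true-score variance = 0.4316² = 0.1863 ≈ 0.19.

0.19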